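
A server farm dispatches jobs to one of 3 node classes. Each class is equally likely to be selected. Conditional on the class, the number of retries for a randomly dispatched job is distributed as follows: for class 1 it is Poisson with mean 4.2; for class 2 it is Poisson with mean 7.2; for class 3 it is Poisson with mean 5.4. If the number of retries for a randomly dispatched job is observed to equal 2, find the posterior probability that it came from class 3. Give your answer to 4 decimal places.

0.3028

Likelihoods P(X=2 | ·): 1: 0.132261; 2: 0.0193515; 3: 0.0658518.
Posterior ∝ prior × likelihood. Numerator for 3: 0.333333·0.0658518 = 0.0219506.
Normalizing constant: 0.333333·0.132261 + 0.333333·0.0193515 + 0.333333·0.0658518 = 0.0724881.
P(3 | observation) = 0.0219506 / 0.0724881 = 0.302816.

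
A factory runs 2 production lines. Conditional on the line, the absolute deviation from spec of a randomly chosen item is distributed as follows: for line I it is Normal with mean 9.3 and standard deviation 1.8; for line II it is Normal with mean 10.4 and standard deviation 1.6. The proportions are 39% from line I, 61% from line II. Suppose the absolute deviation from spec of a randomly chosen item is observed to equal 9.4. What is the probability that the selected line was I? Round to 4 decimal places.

0.4082

Likelihoods f(9.4 | ·): I: 0.221293; II: 0.205101.
Posterior ∝ prior × likelihood. Numerator for I: 0.39·0.221293 = 0.0863042.
Normalizing constant: 0.39·0.221293 + 0.61·0.205101 = 0.211416.
P(I | observation) = 0.0863042 / 0.211416 = 0.408221.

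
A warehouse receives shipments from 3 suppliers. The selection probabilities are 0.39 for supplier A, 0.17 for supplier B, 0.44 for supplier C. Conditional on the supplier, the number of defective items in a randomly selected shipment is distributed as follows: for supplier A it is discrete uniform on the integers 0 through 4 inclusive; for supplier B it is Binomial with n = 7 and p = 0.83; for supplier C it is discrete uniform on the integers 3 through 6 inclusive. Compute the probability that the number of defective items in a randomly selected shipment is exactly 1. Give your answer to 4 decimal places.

0.0780

Conditional on each supplier, P(X = 1): A: 0.2; B: 0.000140239; C: 0.
By total probability, P(X = 1) = 0.39·0.2 + 0.17·0.000140239 + 0.44·0 = 0.0780238.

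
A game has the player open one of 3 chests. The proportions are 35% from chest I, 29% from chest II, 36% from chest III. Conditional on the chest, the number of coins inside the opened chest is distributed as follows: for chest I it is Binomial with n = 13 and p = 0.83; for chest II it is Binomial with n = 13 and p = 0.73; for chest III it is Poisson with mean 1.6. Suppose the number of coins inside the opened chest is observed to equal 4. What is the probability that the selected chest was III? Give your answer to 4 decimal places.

0.9772

Likelihoods P(X=4 | ·): I: 4.02401e-05; II: 0.00154836; III: 0.0551312.
Posterior ∝ prior × likelihood. Numerator for III: 0.36·0.0551312 = 0.0198472.
Normalizing constant: 0.35·4.02401e-05 + 0.29·0.00154836 + 0.36·0.0551312 = 0.0203103.
P(III | observation) = 0.0198472 / 0.0203103 = 0.977198.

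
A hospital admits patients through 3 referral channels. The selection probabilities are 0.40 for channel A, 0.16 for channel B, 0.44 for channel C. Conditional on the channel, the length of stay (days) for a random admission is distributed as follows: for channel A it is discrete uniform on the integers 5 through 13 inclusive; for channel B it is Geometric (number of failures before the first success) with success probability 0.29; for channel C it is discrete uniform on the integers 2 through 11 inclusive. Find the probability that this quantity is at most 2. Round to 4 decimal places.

Conditional on each channel, P(X ≤ 2): A: 0; B: 0.642089; C: 0.1.
By total probability, P(X ≤ 2) = 0.4·0 + 0.16·0.642089 + 0.44·0.1 = 0.146734.

0.1467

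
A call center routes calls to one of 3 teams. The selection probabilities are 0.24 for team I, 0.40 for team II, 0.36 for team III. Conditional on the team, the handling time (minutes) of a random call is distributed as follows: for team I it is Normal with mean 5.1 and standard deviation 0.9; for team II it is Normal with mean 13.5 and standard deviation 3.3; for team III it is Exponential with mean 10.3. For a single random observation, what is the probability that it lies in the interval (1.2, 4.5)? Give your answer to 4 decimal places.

0.1497

Conditional on each team, P(1.2 < X < 4.5): I: 0.252485; II: 0.00309623; III: 0.243985.
By total probability, P(1.2 < X < 4.5) = 0.24·0.252485 + 0.4·0.00309623 + 0.36·0.243985 = 0.14967.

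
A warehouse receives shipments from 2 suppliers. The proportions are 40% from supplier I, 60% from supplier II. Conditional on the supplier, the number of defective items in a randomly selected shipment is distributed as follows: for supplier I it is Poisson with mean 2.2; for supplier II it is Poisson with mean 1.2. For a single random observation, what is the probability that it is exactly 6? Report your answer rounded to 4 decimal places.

0.0077

Conditional on each supplier, P(X = 6): I: 0.0174484; II: 0.00124911.
By total probability, P(X = 6) = 0.4·0.0174484 + 0.6·0.00124911 = 0.00772883.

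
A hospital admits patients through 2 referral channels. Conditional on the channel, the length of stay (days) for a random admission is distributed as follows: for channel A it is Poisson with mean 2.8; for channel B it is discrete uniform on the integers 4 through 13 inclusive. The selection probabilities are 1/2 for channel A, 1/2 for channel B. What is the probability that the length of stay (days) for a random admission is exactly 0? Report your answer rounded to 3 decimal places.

Conditional on each channel, P(X = 0): A: 0.0608101; B: 0.
By total probability, P(X = 0) = 0.5·0.0608101 + 0.5·0 = 0.030405.

0.030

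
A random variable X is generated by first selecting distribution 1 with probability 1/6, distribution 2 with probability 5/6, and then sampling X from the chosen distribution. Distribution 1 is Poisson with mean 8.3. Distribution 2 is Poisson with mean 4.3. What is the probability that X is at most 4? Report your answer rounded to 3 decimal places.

Conditional on each component, P(X ≤ 4): 1: 0.0836969; 2: 0.570438.
By total probability, P(X ≤ 4) = 0.166667·0.0836969 + 0.833333·0.570438 = 0.489315.

0.489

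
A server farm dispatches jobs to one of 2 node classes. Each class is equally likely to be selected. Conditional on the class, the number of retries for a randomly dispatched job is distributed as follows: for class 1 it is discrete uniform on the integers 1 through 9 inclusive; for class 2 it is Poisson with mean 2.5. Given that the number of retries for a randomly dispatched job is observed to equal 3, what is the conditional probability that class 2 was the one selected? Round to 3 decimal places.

0.658

Likelihoods P(X=3 | ·): 1: 0.111111; 2: 0.213763.
Posterior ∝ prior × likelihood. Numerator for 2: 0.5·0.213763 = 0.106882.
Normalizing constant: 0.5·0.111111 + 0.5·0.213763 = 0.162437.
P(2 | observation) = 0.106882 / 0.162437 = 0.657987.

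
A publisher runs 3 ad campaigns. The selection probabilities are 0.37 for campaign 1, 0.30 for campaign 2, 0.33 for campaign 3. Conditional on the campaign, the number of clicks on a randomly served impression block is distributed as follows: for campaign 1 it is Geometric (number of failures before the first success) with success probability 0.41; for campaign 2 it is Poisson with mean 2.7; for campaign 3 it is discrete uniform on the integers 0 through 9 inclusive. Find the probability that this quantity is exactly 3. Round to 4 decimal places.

0.1303

Conditional on each campaign, P(X = 3): 1: 0.0842054; 2: 0.220468; 3: 0.1.
By total probability, P(X = 3) = 0.37·0.0842054 + 0.3·0.220468 + 0.33·0.1 = 0.130296.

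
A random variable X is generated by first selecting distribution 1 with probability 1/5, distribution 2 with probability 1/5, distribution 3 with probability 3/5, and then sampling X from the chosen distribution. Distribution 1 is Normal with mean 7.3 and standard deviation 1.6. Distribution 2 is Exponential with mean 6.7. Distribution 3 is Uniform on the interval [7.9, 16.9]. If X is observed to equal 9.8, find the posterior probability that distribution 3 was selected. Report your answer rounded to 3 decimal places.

0.755

Likelihoods f(9.8 | ·): 1: 0.0735606; 2: 0.0345691; 3: 0.111111.
Posterior ∝ prior × likelihood. Numerator for 3: 0.6·0.111111 = 0.0666667.
Normalizing constant: 0.2·0.0735606 + 0.2·0.0345691 + 0.6·0.111111 = 0.0882926.
P(3 | observation) = 0.0666667 / 0.0882926 = 0.755065.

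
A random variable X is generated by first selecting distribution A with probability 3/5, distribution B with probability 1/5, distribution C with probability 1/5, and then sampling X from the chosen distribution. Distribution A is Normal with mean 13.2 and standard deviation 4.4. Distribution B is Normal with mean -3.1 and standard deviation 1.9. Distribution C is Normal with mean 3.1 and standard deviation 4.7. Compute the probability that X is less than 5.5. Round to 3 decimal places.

0.363

Conditional on each component, P(X < 5.5): A: 0.0400592; B: 0.999997; C: 0.695198.
By total probability, P(X < 5.5) = 0.6·0.0400592 + 0.2·0.999997 + 0.2·0.695198 = 0.363074.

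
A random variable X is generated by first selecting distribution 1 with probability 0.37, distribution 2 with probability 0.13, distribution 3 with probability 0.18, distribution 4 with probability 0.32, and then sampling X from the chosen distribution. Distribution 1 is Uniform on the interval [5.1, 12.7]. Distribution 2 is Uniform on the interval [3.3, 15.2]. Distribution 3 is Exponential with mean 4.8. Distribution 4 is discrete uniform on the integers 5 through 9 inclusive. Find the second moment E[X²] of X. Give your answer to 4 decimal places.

For each component E[X²] = Var + (mean)², giving 1: 84.0233; 2: 97.3633; 3: 46.08; 4: 51.
Overall E[X²] = 0.37·84.0233 + 0.13·97.3633 + 0.18·46.08 + 0.32·51 = 68.3603.

68.3603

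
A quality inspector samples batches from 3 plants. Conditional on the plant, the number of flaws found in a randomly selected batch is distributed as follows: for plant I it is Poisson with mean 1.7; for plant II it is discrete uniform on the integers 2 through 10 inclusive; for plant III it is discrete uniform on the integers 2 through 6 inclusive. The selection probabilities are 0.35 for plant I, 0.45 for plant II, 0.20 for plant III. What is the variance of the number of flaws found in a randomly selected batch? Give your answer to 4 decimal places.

Per component, I: μ=1.7, E[X²]=4.59; II: μ=6, E[X²]=42.6667; III: μ=4, E[X²]=18.
E[X] = 0.35·1.7 + 0.45·6 + 0.2·4 = 4.095.
E[X²] = 0.35·4.59 + 0.45·42.6667 + 0.2·18 = 24.4065.
Var(X) = E[X²] − (E[X])² = 24.4065 − 16.769 = 7.63747.

7.6375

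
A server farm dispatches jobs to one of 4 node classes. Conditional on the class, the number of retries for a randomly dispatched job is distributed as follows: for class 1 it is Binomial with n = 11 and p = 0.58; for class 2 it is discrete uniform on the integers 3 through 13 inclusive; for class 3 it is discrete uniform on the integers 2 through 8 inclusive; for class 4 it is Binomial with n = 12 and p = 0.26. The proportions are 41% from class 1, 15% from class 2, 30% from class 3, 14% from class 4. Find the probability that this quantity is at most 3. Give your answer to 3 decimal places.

Conditional on each class, P(X ≤ 3): 1: 0.0398575; 2: 0.0909091; 3: 0.285714; 4: 0.617631.
By total probability, P(X ≤ 3) = 0.41·0.0398575 + 0.15·0.0909091 + 0.3·0.285714 + 0.14·0.617631 = 0.202161.

0.202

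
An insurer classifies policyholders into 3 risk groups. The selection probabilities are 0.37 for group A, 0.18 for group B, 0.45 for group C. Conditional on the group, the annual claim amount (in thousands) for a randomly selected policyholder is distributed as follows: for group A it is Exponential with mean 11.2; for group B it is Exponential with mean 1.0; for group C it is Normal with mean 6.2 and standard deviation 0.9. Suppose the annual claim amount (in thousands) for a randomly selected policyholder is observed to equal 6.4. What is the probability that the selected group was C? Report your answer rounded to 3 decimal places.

0.911

Likelihoods f(6.4 | ·): A: 0.0504213; B: 0.00166156; C: 0.432458.
Posterior ∝ prior × likelihood. Numerator for C: 0.45·0.432458 = 0.194606.
Normalizing constant: 0.37·0.0504213 + 0.18·0.00166156 + 0.45·0.432458 = 0.213561.
P(C | observation) = 0.194606 / 0.213561 = 0.911243.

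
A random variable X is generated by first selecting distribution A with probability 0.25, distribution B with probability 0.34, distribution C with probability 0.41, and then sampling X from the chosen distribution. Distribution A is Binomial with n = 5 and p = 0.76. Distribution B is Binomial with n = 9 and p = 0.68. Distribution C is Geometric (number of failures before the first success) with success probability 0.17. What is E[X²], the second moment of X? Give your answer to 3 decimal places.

For each component E[X²] = Var + (mean)², giving A: 15.352; B: 39.4128; C: 52.5571.
Overall E[X²] = 0.25·15.352 + 0.34·39.4128 + 0.41·52.5571 = 38.7868.

38.787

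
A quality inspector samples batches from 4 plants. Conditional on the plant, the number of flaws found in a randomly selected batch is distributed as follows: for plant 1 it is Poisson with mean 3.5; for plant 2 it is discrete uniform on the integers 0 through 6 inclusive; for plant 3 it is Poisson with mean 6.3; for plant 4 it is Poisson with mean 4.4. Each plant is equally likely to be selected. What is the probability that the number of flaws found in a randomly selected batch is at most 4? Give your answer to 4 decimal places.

Conditional on each plant, P(X ≤ 4): 1: 0.725445; 2: 0.714286; 3: 0.246904; 4: 0.551184.
By total probability, P(X ≤ 4) = 0.25·0.725445 + 0.25·0.714286 + 0.25·0.246904 + 0.25·0.551184 = 0.559455.

0.5595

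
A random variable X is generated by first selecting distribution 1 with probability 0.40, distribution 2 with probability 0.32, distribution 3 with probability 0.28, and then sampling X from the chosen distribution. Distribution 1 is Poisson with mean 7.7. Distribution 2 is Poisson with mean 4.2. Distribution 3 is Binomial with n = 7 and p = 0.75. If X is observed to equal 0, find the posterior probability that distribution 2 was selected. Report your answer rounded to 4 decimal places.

Likelihoods P(X=0 | ·): 1: 0.000452827; 2: 0.0149956; 3: 6.10352e-05.
Posterior ∝ prior × likelihood. Numerator for 2: 0.32·0.0149956 = 0.00479858.
Normalizing constant: 0.4·0.000452827 + 0.32·0.0149956 + 0.28·6.10352e-05 = 0.00499681.
P(2 | observation) = 0.00479858 / 0.00499681 = 0.960331.

0.9603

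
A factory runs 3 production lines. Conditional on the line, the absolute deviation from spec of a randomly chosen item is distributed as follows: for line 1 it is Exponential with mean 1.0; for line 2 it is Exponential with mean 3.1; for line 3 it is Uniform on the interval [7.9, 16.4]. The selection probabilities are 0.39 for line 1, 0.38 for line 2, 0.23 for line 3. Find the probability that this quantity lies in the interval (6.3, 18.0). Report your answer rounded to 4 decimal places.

Conditional on each line, P(6.3 < X < 18.0): 1: 0.00183629; 2: 0.128031; 3: 1.
By total probability, P(6.3 < X < 18.0) = 0.39·0.00183629 + 0.38·0.128031 + 0.23·1 = 0.279368.

0.2794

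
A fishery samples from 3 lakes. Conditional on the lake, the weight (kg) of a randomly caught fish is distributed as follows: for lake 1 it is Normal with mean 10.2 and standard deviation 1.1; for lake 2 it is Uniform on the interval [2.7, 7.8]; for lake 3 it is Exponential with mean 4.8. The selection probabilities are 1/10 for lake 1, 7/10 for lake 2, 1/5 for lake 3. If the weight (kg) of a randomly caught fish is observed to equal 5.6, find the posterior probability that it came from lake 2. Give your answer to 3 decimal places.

Likelihoods f(5.6 | ·): 1: 5.78273e-05; 2: 0.196078; 3: 0.0648757.
Posterior ∝ prior × likelihood. Numerator for 2: 0.7·0.196078 = 0.137255.
Normalizing constant: 0.1·5.78273e-05 + 0.7·0.196078 + 0.2·0.0648757 = 0.150236.
P(2 | observation) = 0.137255 / 0.150236 = 0.913596.

0.914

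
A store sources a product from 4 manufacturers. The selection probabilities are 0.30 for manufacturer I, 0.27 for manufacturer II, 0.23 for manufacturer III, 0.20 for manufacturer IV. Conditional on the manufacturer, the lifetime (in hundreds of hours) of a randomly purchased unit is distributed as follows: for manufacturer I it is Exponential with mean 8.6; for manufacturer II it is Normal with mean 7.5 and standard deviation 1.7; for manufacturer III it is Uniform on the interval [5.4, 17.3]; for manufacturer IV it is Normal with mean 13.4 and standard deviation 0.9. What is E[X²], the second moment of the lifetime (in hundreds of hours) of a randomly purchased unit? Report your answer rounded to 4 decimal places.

128.7612

For each component E[X²] = Var + (mean)², giving I: 147.92; II: 59.14; III: 140.623; IV: 180.37.
Overall E[X²] = 0.3·147.92 + 0.27·59.14 + 0.23·140.623 + 0.2·180.37 = 128.761.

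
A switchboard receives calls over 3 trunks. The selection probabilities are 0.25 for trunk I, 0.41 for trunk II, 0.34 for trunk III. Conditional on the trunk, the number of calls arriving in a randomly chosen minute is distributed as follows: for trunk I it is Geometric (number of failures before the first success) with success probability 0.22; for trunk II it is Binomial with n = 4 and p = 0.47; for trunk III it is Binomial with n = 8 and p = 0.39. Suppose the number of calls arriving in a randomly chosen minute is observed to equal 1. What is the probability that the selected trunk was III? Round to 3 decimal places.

0.175

Likelihoods P(X=1 | ·): I: 0.1716; II: 0.279889; III: 0.0980536.
Posterior ∝ prior × likelihood. Numerator for III: 0.34·0.0980536 = 0.0333382.
Normalizing constant: 0.25·0.1716 + 0.41·0.279889 + 0.34·0.0980536 = 0.190993.
P(III | observation) = 0.0333382 / 0.190993 = 0.174552.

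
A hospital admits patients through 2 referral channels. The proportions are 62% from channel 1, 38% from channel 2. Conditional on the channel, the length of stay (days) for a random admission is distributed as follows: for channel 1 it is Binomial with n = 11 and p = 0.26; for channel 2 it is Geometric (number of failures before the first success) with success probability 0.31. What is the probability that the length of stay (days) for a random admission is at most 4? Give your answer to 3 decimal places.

0.859

Conditional on each channel, P(X ≤ 4): 1: 0.868675; 2: 0.843597.
By total probability, P(X ≤ 4) = 0.62·0.868675 + 0.38·0.843597 = 0.859145.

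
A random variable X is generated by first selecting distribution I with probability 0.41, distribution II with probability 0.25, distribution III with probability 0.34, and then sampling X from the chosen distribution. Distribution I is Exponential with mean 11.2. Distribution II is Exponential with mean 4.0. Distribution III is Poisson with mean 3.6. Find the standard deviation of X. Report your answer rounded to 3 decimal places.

8.369

Per component, I: μ=11.2, E[X²]=250.88; II: μ=4, E[X²]=32; III: μ=3.6, E[X²]=16.56.
E[X] = 0.41·11.2 + 0.25·4 + 0.34·3.6 = 6.816.
E[X²] = 0.41·250.88 + 0.25·32 + 0.34·16.56 = 116.491.
Var(X) = E[X²] − (E[X])² = 116.491 − 46.4579 = 70.0333.
SD(X) = √70.0333 = 8.36859.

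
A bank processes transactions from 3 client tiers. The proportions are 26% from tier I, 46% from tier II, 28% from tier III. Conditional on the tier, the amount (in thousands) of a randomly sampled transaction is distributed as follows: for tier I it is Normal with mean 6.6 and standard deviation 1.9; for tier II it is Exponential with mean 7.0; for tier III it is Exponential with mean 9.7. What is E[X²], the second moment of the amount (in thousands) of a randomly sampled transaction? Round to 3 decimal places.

110.035

For each component E[X²] = Var + (mean)², giving I: 47.17; II: 98; III: 188.18.
Overall E[X²] = 0.26·47.17 + 0.46·98 + 0.28·188.18 = 110.035.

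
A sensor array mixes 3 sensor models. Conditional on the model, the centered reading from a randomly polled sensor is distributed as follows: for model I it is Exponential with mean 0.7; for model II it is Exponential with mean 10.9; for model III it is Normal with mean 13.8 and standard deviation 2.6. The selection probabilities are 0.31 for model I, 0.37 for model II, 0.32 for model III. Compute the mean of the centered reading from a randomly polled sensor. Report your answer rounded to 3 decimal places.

Component means — I: 0.7; II: 10.9; III: 13.8.
E[X] = 0.31·0.7 + 0.37·10.9 + 0.32·13.8 = 8.666.

8.666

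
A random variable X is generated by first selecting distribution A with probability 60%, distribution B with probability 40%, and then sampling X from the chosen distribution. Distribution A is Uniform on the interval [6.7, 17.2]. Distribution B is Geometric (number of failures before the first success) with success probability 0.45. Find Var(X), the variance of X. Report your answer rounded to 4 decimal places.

34.2194

Per component, A: μ=11.95, E[X²]=151.99; B: μ=1.22222, E[X²]=4.20988.
E[X] = 0.6·11.95 + 0.4·1.22222 = 7.65889.
E[X²] = 0.6·151.99 + 0.4·4.20988 = 92.878.
Var(X) = E[X²] − (E[X])² = 92.878 − 58.6586 = 34.2194.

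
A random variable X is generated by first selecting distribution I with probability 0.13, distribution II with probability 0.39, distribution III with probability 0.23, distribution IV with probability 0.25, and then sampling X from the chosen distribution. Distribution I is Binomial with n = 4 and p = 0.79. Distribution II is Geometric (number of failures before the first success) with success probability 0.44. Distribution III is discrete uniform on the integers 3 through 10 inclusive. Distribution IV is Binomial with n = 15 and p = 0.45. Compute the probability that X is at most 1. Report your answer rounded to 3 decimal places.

0.272

Conditional on each component, P(X ≤ 1): I: 0.0312096; II: 0.6864; III: 0; IV: 0.001692.
By total probability, P(X ≤ 1) = 0.13·0.0312096 + 0.39·0.6864 + 0.23·0 + 0.25·0.001692 = 0.272176.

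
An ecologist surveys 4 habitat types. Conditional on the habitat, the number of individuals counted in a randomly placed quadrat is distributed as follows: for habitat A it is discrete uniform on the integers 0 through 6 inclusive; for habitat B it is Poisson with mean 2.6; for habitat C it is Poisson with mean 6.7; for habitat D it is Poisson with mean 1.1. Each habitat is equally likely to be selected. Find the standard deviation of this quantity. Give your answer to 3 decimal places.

2.800

Per component, A: μ=3, E[X²]=13; B: μ=2.6, E[X²]=9.36; C: μ=6.7, E[X²]=51.59; D: μ=1.1, E[X²]=2.31.
E[X] = 0.25·3 + 0.25·2.6 + 0.25·6.7 + 0.25·1.1 = 3.35.
E[X²] = 0.25·13 + 0.25·9.36 + 0.25·51.59 + 0.25·2.31 = 19.065.
Var(X) = E[X²] − (E[X])² = 19.065 − 11.2225 = 7.8425.
SD(X) = √7.8425 = 2.80045.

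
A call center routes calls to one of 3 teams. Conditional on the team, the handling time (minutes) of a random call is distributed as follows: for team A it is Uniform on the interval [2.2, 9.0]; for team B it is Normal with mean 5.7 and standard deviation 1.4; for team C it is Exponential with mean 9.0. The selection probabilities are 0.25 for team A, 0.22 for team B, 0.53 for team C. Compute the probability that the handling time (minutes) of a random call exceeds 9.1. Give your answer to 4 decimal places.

Conditional on each team, P(X > 9.1): A: 0; B: 0.00757922; C: 0.363815.
By total probability, P(X > 9.1) = 0.25·0 + 0.22·0.00757922 + 0.53·0.363815 = 0.194489.

0.1945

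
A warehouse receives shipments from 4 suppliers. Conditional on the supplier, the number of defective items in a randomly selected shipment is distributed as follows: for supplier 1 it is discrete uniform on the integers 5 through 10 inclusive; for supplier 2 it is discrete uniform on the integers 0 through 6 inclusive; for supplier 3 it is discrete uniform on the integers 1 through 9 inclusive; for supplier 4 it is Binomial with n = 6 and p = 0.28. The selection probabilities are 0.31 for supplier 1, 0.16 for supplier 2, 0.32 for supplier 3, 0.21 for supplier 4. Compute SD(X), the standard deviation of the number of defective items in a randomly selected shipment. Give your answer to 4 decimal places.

2.9606

Per component, 1: μ=7.5, E[X²]=59.1667; 2: μ=3, E[X²]=13; 3: μ=5, E[X²]=31.6667; 4: μ=1.68, E[X²]=4.032.
E[X] = 0.31·7.5 + 0.16·3 + 0.32·5 + 0.21·1.68 = 4.7578.
E[X²] = 0.31·59.1667 + 0.16·13 + 0.32·31.6667 + 0.21·4.032 = 31.4017.
Var(X) = E[X²] − (E[X])² = 31.4017 − 22.6367 = 8.76506.
SD(X) = √8.76506 = 2.96058.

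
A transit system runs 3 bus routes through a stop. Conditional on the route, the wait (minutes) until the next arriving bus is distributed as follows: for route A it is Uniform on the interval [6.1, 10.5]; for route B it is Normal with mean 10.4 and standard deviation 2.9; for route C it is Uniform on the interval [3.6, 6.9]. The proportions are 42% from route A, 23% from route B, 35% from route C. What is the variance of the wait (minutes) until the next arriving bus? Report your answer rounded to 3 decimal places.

Per component, A: μ=8.3, E[X²]=70.5033; B: μ=10.4, E[X²]=116.57; C: μ=5.25, E[X²]=28.47.
E[X] = 0.42·8.3 + 0.23·10.4 + 0.35·5.25 = 7.7155.
E[X²] = 0.42·70.5033 + 0.23·116.57 + 0.35·28.47 = 66.387.
Var(X) = E[X²] − (E[X])² = 66.387 − 59.5289 = 6.85806.

6.858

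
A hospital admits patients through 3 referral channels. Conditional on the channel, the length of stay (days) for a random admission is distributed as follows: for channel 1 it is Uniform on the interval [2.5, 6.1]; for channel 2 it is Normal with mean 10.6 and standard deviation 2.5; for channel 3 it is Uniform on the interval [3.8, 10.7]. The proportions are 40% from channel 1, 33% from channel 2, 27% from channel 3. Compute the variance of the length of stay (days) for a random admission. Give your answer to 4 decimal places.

Per component, 1: μ=4.3, E[X²]=19.57; 2: μ=10.6, E[X²]=118.61; 3: μ=7.25, E[X²]=56.53.
E[X] = 0.4·4.3 + 0.33·10.6 + 0.27·7.25 = 7.1755.
E[X²] = 0.4·19.57 + 0.33·118.61 + 0.27·56.53 = 62.2324.
Var(X) = E[X²] − (E[X])² = 62.2324 − 51.4878 = 10.7446.

10.7446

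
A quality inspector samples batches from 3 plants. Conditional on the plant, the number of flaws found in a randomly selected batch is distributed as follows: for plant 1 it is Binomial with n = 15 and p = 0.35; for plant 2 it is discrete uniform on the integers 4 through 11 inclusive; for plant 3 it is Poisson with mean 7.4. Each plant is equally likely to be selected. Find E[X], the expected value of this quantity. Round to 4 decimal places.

6.7167

Component means — 1: 5.25; 2: 7.5; 3: 7.4.
E[X] = 0.333333·5.25 + 0.333333·7.5 + 0.333333·7.4 = 6.71667.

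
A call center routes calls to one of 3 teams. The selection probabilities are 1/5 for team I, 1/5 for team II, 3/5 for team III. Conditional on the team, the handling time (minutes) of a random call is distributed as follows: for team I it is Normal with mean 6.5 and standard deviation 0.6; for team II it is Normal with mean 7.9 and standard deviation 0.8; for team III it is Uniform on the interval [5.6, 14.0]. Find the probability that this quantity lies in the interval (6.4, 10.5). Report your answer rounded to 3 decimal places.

Conditional on each team, P(6.4 < X < 10.5): I: 0.566184; II: 0.969027; III: 0.488095.
By total probability, P(6.4 < X < 10.5) = 0.2·0.566184 + 0.2·0.969027 + 0.6·0.488095 = 0.599899.

0.600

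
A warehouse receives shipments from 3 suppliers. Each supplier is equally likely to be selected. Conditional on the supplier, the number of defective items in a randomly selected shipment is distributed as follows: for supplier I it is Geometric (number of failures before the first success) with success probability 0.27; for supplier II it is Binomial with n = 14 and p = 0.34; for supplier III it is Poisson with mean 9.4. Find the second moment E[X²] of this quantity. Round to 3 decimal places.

For each component E[X²] = Var + (mean)², giving I: 17.3237; II: 25.7992; III: 97.76.
Overall E[X²] = 0.333333·17.3237 + 0.333333·25.7992 + 0.333333·97.76 = 46.961.

46.961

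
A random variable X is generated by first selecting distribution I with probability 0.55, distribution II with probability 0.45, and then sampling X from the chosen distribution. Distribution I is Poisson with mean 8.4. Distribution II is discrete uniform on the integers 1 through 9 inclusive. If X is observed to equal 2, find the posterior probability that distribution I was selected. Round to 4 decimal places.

Likelihoods P(X=2 | ·): I: 0.00793332; II: 0.111111.
Posterior ∝ prior × likelihood. Numerator for I: 0.55·0.00793332 = 0.00436333.
Normalizing constant: 0.55·0.00793332 + 0.45·0.111111 = 0.0543633.
P(I | observation) = 0.00436333 / 0.0543633 = 0.0802623.

0.0803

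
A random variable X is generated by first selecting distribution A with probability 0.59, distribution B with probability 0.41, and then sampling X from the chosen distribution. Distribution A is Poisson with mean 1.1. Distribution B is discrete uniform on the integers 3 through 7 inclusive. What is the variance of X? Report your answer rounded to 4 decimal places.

Per component, A: μ=1.1, E[X²]=2.31; B: μ=5, E[X²]=27.
E[X] = 0.59·1.1 + 0.41·5 = 2.699.
E[X²] = 0.59·2.31 + 0.41·27 = 12.4329.
Var(X) = E[X²] − (E[X])² = 12.4329 − 7.2846 = 5.1483.

5.1483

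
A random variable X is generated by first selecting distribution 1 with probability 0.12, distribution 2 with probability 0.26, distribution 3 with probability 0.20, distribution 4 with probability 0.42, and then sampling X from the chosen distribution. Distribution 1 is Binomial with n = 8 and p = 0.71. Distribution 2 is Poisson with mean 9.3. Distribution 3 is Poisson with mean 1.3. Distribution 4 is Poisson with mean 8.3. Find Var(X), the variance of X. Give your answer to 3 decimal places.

Per component, 1: μ=5.68, E[X²]=33.9096; 2: μ=9.3, E[X²]=95.79; 3: μ=1.3, E[X²]=2.99; 4: μ=8.3, E[X²]=77.19.
E[X] = 0.12·5.68 + 0.26·9.3 + 0.2·1.3 + 0.42·8.3 = 6.8456.
E[X²] = 0.12·33.9096 + 0.26·95.79 + 0.2·2.99 + 0.42·77.19 = 61.9924.
Var(X) = E[X²] − (E[X])² = 61.9924 − 46.8622 = 15.1301.

15.130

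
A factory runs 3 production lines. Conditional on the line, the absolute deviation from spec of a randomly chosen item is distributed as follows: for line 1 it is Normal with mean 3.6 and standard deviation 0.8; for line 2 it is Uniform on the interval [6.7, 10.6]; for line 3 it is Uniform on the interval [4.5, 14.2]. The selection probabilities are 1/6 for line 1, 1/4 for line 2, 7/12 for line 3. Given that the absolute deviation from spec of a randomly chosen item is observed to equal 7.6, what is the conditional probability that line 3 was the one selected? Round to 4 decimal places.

Likelihoods f(7.6 | ·): 1: 1.8584e-06; 2: 0.25641; 3: 0.103093.
Posterior ∝ prior × likelihood. Numerator for 3: 0.583333·0.103093 = 0.0601375.
Normalizing constant: 0.166667·1.8584e-06 + 0.25·0.25641 + 0.583333·0.103093 = 0.12424.
P(3 | observation) = 0.0601375 / 0.12424 = 0.484041.

0.4840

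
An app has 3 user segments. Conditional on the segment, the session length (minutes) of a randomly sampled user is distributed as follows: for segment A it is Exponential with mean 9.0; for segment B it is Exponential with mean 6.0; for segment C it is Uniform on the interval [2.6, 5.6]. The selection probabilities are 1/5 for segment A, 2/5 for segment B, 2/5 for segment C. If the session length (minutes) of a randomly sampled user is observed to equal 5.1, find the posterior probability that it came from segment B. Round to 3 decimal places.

0.163

Likelihoods f(5.1 | ·): A: 0.063046; B: 0.0712358; C: 0.333333.
Posterior ∝ prior × likelihood. Numerator for B: 0.4·0.0712358 = 0.0284943.
Normalizing constant: 0.2·0.063046 + 0.4·0.0712358 + 0.4·0.333333 = 0.174437.
P(B | observation) = 0.0284943 / 0.174437 = 0.16335.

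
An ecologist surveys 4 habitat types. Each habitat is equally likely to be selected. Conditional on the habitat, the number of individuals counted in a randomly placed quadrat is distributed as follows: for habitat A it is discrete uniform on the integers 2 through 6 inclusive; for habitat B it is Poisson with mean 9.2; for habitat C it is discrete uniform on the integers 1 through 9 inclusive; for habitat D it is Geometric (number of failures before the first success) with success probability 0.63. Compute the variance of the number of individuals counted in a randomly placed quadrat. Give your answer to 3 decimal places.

14.136

Per component, A: μ=4, E[X²]=18; B: μ=9.2, E[X²]=93.84; C: μ=5, E[X²]=31.6667; D: μ=0.587302, E[X²]=1.27715.
E[X] = 0.25·4 + 0.25·9.2 + 0.25·5 + 0.25·0.587302 = 4.69683.
E[X²] = 0.25·18 + 0.25·93.84 + 0.25·31.6667 + 0.25·1.27715 = 36.196.
Var(X) = E[X²] − (E[X])² = 36.196 − 22.0602 = 14.1358.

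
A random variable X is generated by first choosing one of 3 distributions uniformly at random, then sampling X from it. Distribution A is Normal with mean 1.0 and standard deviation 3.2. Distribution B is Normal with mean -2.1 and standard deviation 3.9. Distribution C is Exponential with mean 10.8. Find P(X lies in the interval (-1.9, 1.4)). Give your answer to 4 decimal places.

0.2612

Conditional on each component, P(-1.9 < X < 1.4): A: 0.367336; B: 0.294807; C: 0.121579.
By total probability, P(-1.9 < X < 1.4) = 0.333333·0.367336 + 0.333333·0.294807 + 0.333333·0.121579 = 0.261241.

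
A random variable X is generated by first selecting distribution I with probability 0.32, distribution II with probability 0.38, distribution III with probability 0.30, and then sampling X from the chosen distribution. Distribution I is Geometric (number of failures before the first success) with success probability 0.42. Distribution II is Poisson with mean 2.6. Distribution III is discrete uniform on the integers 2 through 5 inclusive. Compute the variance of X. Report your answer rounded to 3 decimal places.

Per component, I: μ=1.38095, E[X²]=5.19501; II: μ=2.6, E[X²]=9.36; III: μ=3.5, E[X²]=13.5.
E[X] = 0.32·1.38095 + 0.38·2.6 + 0.3·3.5 = 2.4799.
E[X²] = 0.32·5.19501 + 0.38·9.36 + 0.3·13.5 = 9.2692.
Var(X) = E[X²] − (E[X])² = 9.2692 − 6.14993 = 3.11928.

3.119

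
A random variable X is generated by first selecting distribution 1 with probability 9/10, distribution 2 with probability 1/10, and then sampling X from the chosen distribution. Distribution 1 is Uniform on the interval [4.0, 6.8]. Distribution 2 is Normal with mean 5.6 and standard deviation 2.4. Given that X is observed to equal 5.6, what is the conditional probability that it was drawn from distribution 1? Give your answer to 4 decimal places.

Likelihoods f(5.6 | ·): 1: 0.357143; 2: 0.166226.
Posterior ∝ prior × likelihood. Numerator for 1: 0.9·0.357143 = 0.321429.
Normalizing constant: 0.9·0.357143 + 0.1·0.166226 = 0.338051.
P(1 | observation) = 0.321429 / 0.338051 = 0.950828.

0.9508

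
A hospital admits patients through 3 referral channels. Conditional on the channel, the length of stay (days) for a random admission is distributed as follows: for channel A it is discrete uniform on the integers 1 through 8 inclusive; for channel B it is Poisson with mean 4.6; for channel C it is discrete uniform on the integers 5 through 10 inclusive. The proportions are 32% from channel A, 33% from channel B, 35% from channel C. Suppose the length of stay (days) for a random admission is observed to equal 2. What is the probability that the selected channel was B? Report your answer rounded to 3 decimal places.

Likelihoods P(X=2 | ·): A: 0.125; B: 0.106348; C: 0.
Posterior ∝ prior × likelihood. Numerator for B: 0.33·0.106348 = 0.035095.
Normalizing constant: 0.32·0.125 + 0.33·0.106348 + 0.35·0 = 0.075095.
P(B | observation) = 0.035095 / 0.075095 = 0.467341.

0.467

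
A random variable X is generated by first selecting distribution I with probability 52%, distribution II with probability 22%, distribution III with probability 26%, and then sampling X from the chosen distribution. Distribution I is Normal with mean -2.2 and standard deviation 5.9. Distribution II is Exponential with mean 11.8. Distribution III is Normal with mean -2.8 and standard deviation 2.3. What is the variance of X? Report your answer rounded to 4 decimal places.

Per component, I: μ=-2.2, E[X²]=39.65; II: μ=11.8, E[X²]=278.48; III: μ=-2.8, E[X²]=13.13.
E[X] = 0.52·-2.2 + 0.22·11.8 + 0.26·-2.8 = 0.724.
E[X²] = 0.52·39.65 + 0.22·278.48 + 0.26·13.13 = 85.2974.
Var(X) = E[X²] − (E[X])² = 85.2974 − 0.524176 = 84.7732.

84.7732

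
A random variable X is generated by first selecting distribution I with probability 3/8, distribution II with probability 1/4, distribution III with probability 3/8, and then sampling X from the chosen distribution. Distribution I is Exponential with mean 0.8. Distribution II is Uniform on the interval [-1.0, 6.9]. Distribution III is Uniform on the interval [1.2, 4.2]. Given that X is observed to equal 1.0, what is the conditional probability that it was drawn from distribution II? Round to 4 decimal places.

Likelihoods f(1.0 | ·): I: 0.358131; II: 0.126582; III: 0.
Posterior ∝ prior × likelihood. Numerator for II: 0.25·0.126582 = 0.0316456.
Normalizing constant: 0.375·0.358131 + 0.25·0.126582 + 0.375·0 = 0.165945.
P(II | observation) = 0.0316456 / 0.165945 = 0.190699.

0.1907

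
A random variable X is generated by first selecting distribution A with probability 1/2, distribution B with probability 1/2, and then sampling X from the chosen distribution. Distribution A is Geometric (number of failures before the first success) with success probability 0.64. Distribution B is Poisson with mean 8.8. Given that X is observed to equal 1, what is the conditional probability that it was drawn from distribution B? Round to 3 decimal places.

0.006

Likelihoods P(X=1 | ·): A: 0.2304; B: 0.00132645.
Posterior ∝ prior × likelihood. Numerator for B: 0.5·0.00132645 = 0.000663226.
Normalizing constant: 0.5·0.2304 + 0.5·0.00132645 = 0.115863.
P(B | observation) = 0.000663226 / 0.115863 = 0.00572421.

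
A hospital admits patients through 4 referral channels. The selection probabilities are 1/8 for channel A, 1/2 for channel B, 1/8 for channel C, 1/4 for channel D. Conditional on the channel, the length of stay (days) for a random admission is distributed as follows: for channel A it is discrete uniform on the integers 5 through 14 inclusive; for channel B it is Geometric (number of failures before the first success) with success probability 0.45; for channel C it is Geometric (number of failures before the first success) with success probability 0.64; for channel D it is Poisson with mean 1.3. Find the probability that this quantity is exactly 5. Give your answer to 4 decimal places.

0.0264

Conditional on each channel, P(X = 5): A: 0.1; B: 0.0226478; C: 0.00386984; D: 0.00843243.
By total probability, P(X = 5) = 0.125·0.1 + 0.5·0.0226478 + 0.125·0.00386984 + 0.25·0.00843243 = 0.0264157.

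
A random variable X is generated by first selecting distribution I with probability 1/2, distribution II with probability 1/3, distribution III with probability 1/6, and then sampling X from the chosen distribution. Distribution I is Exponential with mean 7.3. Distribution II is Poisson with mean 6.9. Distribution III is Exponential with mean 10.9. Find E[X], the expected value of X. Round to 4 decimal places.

Component means — I: 7.3; II: 6.9; III: 10.9.
E[X] = 0.5·7.3 + 0.333333·6.9 + 0.166667·10.9 = 7.76667.

7.7667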